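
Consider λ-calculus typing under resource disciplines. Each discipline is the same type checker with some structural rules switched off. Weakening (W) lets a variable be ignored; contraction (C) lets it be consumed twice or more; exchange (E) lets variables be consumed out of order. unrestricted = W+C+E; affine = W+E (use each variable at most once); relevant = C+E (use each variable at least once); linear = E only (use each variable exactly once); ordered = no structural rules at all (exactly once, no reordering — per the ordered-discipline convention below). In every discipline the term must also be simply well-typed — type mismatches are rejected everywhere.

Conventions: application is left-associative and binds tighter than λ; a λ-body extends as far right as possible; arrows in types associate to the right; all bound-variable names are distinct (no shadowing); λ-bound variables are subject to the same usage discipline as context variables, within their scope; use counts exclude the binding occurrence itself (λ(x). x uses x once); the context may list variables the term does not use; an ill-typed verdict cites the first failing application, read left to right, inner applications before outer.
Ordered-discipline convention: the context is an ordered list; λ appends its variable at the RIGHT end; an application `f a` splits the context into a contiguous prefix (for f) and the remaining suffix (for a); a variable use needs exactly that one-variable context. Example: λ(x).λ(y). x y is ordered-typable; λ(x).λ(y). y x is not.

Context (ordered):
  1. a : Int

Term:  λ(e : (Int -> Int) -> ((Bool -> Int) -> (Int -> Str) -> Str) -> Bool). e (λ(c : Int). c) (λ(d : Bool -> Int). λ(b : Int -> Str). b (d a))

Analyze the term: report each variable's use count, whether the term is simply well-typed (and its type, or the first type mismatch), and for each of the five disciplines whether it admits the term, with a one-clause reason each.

use counts: a: 1; e (λ-bound): 1; c (λ-bound): 1; d (λ-bound): 1; b (λ-bound): 1
use order (left to right): e, c, b, d, a
typing: ill-typed: a function awaiting Bool gets Int
ordered ✗ (fails simple typing)
linear ✗ (a type mismatch blocks all five)
affine ✗ (the type mismatch rejects it)
relevant ✗ (not simply typable)
unrestricted ✗ (fails simple typing)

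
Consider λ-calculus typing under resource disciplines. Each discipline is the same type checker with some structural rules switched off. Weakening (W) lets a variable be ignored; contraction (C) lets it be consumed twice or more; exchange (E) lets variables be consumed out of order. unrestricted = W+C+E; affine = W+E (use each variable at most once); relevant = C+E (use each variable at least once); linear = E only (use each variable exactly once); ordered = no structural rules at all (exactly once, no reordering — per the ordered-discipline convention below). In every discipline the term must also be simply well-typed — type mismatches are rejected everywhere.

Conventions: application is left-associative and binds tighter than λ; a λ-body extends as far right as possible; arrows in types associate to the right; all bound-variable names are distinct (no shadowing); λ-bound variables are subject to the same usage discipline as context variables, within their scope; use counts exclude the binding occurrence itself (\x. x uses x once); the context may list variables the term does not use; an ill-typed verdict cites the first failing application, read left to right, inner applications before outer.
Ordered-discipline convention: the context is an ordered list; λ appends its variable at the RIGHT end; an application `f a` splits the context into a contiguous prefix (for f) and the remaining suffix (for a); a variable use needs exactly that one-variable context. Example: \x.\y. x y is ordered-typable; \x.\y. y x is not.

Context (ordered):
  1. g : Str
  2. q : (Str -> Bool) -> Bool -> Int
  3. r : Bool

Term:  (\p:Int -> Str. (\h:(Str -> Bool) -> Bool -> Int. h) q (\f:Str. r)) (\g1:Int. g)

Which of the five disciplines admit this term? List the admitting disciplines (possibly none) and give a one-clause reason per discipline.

accepted by: affine, unrestricted
counts: g: 1×, q: 1×, r: 1×, p (λ-bound): 0×, h (λ-bound): 1×, f (λ-bound): 0×, g1 (λ-bound): 0×
left-to-right use order: h, q, r, g
typing: well-typed — term : Bool -> Int
ordered: ✗, unused: p, f, g1 — weakening required
linear: ✗, unused: p, f, g1 — weakening required
affine: ✓, none of g, q, r, p, h, f, g1 used more than once
relevant: ✗, unused: p, f, g1 — weakening required
unrestricted: ✓, typability at Bool -> Int is all that's needed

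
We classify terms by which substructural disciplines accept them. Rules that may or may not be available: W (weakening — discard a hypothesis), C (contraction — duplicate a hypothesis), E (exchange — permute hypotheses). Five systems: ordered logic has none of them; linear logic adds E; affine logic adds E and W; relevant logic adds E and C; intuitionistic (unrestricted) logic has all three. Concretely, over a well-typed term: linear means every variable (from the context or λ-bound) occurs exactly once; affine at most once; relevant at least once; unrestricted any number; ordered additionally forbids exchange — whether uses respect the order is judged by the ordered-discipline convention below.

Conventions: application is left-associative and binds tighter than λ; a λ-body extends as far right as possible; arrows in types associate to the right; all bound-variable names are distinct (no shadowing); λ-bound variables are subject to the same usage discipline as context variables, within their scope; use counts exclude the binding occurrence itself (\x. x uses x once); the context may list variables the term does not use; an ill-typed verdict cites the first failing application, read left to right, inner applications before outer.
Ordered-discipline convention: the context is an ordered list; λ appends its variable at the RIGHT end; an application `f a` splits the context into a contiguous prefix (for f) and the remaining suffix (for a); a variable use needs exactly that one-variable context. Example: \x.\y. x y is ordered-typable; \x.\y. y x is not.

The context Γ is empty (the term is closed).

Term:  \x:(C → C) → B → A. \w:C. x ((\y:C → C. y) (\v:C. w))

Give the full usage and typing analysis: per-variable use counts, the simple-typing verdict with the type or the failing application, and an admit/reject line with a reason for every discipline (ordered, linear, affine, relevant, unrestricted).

use counts: x [bound]: 1×; w [bound]: 1×; y [bound]: 1×; v [bound]: 0×
uses in reading order: x, y, w
typing: the term checks, with type ((C → C) → B → A) → C → B → A
ordered ✗ (unused: v — weakening required)
linear ✗ (unused: v — weakening required)
affine ✓ (no duplicate uses among x, w, y, v)
relevant ✗ (unused: v — weakening required)
unrestricted ✓ (well-typed at ((C → C) → B → A) → C → B → A; no restrictions here)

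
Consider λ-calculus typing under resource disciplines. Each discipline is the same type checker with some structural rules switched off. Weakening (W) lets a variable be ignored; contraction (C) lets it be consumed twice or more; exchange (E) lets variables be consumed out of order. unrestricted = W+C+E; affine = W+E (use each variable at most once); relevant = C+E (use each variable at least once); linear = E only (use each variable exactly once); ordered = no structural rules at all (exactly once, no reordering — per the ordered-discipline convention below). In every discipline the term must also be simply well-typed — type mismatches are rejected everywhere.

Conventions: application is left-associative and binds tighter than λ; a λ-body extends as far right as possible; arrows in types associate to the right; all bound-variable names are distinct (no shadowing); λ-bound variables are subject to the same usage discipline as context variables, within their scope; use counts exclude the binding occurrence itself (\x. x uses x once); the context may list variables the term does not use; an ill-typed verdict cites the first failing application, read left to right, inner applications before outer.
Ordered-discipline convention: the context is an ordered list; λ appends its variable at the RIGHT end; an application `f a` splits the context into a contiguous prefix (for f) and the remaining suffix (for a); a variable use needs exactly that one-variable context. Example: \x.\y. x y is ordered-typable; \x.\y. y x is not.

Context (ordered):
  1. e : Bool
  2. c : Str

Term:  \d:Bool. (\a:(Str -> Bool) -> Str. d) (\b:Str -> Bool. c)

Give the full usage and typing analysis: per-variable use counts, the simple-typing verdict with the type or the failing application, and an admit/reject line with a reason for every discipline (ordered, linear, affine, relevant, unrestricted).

counts: e ×0; c ×1; d (λ-bound) ×1; a (λ-bound) ×0; b (λ-bound) ×0
order of uses: d, c
typing: well-typed — term : Bool -> Bool
ordered: ✗ — needs weakening: e, a, b unused
linear: ✗ — needs weakening: e, a, b unused
affine: ✓ — no duplicate uses among e, c, d, a, b
relevant: ✗ — needs weakening: e, a, b unused
unrestricted: ✓ — typability at Bool -> Bool is all that's needed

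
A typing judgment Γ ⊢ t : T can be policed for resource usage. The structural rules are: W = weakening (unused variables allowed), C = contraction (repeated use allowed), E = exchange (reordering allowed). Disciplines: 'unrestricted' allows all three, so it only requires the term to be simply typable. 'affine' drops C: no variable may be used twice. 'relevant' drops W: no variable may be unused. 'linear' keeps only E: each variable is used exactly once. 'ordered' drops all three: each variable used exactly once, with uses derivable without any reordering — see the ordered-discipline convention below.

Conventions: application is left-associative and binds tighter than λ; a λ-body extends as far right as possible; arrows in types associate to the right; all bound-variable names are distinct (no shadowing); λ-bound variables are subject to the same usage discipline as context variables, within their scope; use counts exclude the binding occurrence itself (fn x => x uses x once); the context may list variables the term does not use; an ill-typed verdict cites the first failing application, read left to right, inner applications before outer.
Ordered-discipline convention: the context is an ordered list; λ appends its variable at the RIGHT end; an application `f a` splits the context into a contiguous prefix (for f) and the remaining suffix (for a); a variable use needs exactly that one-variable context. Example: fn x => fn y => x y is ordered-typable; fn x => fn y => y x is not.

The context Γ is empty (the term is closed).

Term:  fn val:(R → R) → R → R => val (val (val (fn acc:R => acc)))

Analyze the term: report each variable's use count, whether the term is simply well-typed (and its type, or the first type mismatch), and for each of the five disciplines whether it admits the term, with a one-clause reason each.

variable uses: val [bound]: 3; acc [bound]: 1
left-to-right use order: val, val, val, acc
typing: the term checks, with type ((R → R) → R → R) → R → R
ordered ✗ (uses contraction: val ×3)
linear ✗ (uses contraction: val ×3)
affine ✗ (uses contraction: val ×3)
relevant ✓ (val, acc: all used, weakening unneeded)
unrestricted ✓ (typability at ((R → R) → R → R) → R → R is all that's needed)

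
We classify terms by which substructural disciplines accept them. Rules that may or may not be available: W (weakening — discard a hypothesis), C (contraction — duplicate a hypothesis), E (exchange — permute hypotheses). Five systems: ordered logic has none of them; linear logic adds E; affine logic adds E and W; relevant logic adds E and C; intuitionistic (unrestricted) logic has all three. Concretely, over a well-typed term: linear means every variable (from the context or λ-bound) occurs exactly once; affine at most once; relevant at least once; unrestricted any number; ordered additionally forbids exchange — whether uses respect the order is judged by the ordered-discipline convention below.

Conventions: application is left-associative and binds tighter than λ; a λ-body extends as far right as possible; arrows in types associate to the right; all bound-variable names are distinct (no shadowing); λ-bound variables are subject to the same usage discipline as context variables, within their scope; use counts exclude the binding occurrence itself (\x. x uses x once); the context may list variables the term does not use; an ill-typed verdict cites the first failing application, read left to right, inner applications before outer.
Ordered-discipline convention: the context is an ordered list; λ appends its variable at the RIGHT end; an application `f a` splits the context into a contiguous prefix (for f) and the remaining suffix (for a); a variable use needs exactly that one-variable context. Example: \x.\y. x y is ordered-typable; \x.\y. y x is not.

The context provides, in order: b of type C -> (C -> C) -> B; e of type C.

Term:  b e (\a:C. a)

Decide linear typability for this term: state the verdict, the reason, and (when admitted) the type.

yes — exactly-once usage across b, e, a; term : B
usage: b: 1, e: 1, a [bound]: 1
order of uses: b, e, a
typing: ✓ — B
per-discipline verdicts: ordered ✓ | linear ✓ | affine ✓ | relevant ✓ | unrestricted ✓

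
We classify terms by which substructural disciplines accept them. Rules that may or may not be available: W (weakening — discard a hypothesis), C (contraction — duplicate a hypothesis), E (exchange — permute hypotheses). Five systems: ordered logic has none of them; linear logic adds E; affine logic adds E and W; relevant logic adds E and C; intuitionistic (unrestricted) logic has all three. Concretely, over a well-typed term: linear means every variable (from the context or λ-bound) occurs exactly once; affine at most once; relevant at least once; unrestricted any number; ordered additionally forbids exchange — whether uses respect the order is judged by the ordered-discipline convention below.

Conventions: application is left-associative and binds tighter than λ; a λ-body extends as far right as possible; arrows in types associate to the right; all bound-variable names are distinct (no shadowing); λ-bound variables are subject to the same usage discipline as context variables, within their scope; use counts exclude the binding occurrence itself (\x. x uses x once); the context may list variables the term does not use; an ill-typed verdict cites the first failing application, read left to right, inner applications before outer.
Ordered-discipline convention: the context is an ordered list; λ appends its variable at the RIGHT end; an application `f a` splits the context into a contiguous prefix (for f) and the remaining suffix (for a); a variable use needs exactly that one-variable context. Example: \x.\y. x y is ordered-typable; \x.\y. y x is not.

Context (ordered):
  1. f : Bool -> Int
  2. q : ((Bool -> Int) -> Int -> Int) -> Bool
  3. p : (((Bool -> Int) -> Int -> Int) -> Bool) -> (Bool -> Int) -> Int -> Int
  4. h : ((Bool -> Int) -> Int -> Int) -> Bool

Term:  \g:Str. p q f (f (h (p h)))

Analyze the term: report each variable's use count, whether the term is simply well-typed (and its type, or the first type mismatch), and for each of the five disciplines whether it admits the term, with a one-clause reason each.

counts: f: 2, q: 1, p: 2, h: 2, g [bound]: 0
left-to-right use order: p, q, f, f, h, p, h
typing: ✓ — Str -> Int
ordered: ✗ — needs contraction — f ×2, p ×2, h ×2; needs weakening: g unused
linear: ✗ — needs contraction — f ×2, p ×2, h ×2; needs weakening: g unused
affine: ✗ — needs contraction — f ×2, p ×2, h ×2
relevant: ✗ — needs weakening: g unused
unrestricted: ✓ — well-typed at Str -> Int; no restrictions here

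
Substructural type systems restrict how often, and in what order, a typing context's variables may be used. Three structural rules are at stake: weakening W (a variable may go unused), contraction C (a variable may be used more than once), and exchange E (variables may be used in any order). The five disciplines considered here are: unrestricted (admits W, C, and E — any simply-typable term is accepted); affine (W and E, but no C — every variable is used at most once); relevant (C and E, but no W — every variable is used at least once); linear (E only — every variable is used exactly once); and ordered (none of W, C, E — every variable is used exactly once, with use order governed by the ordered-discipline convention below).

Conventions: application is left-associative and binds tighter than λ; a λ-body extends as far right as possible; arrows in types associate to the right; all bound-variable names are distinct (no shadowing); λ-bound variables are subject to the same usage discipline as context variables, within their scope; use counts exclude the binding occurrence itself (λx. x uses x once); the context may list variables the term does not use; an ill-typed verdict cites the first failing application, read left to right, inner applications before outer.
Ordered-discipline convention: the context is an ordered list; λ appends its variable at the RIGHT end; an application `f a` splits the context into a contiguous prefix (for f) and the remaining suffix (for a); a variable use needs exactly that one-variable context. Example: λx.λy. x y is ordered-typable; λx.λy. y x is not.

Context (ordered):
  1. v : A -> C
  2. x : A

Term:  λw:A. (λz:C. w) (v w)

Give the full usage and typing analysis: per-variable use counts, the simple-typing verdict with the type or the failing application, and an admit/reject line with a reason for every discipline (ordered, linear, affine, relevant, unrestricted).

counts: v: 1×; x: 0×; w (λ-bound): 2×; z (λ-bound): 0×
uses in reading order: w, v, w
typing: well-typed at A -> A
ordered: ✗ — w ×2 used more than once (contraction); needs weakening: x, z unused
linear: ✗ — w ×2 used more than once (contraction); needs weakening: x, z unused
affine: ✗ — w ×2 used more than once (contraction)
relevant: ✗ — needs weakening: x, z unused
unrestricted: ✓ — type-checks (A -> A) and nothing is barred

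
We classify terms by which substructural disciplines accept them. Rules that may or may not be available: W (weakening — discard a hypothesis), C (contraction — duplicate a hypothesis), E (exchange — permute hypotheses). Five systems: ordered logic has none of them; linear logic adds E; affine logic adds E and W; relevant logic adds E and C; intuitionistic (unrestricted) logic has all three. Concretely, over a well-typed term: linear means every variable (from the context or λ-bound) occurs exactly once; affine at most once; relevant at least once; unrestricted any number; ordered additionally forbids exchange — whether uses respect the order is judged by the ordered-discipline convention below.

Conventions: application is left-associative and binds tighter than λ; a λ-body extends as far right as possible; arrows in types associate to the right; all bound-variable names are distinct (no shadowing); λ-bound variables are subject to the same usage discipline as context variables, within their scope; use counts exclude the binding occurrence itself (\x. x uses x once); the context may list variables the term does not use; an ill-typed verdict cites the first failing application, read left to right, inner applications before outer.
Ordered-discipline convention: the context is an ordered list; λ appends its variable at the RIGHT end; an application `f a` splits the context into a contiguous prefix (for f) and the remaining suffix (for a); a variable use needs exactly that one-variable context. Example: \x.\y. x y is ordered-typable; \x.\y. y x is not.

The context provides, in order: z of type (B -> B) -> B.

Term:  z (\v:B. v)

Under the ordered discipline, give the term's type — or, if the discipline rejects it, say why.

term : B
variable uses: z ×1; v (bound) ×1
order of uses: z, v
typing: well-typed at B
per-discipline verdicts: ordered ✓; linear ✓; affine ✓; relevant ✓; unrestricted ✓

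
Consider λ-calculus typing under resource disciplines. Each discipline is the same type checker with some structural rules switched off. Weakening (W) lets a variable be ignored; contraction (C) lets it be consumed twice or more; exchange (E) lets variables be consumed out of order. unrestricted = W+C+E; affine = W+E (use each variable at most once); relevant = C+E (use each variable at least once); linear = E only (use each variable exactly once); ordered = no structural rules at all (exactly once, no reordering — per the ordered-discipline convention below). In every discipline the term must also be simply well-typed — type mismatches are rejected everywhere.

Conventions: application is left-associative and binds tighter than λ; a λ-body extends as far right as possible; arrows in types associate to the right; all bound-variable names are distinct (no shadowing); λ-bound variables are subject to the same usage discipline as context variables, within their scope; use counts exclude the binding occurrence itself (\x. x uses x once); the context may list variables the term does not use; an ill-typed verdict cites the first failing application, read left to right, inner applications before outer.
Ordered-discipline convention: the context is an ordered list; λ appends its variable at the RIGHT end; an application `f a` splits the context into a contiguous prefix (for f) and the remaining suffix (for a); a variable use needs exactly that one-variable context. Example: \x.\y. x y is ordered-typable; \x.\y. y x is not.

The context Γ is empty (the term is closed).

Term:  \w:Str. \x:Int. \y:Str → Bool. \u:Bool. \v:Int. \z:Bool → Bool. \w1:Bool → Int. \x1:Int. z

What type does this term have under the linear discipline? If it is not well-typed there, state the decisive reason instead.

not well-typed under linear — needs weakening: w, x, y, u, v, w1, x1 unused
usage: w (λ-bound)=0; x (λ-bound)=0; y (λ-bound)=0; u (λ-bound)=0; v (λ-bound)=0; z (λ-bound)=1; w1 (λ-bound)=0; x1 (λ-bound)=0
left-to-right use order: z
typing: well-typed — term : Str → Int → (Str → Bool) → Bool → Int → (Bool → Bool) → (Bool → Int) → Int → Bool → Bool
summary: ordered ✗ · linear ✗ · affine ✓ · relevant ✗ · unrestricted ✓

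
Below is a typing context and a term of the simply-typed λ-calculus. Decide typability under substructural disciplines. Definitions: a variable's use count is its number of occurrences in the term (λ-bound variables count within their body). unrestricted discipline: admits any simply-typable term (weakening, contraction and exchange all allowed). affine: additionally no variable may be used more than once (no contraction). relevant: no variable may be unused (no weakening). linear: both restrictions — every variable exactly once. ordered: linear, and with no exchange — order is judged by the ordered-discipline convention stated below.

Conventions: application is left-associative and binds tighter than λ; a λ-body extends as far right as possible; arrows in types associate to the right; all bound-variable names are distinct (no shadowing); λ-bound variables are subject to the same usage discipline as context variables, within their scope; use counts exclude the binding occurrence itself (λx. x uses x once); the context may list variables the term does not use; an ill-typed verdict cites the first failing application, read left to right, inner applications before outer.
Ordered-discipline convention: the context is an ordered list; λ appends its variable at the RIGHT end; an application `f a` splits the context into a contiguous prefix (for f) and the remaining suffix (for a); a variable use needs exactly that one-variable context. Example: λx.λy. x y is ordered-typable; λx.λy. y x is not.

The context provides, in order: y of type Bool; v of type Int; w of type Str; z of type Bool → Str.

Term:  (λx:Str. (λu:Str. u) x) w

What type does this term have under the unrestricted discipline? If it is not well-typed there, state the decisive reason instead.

term : Str
usage: y ×0, v ×0, w ×1, z ×0, x (λ-bound) ×1, u (λ-bound) ×1
order of uses: u, x, w
typing: the term checks, with type Str
all disciplines: ordered ✗; linear ✗; affine ✓; relevant ✗; unrestricted ✓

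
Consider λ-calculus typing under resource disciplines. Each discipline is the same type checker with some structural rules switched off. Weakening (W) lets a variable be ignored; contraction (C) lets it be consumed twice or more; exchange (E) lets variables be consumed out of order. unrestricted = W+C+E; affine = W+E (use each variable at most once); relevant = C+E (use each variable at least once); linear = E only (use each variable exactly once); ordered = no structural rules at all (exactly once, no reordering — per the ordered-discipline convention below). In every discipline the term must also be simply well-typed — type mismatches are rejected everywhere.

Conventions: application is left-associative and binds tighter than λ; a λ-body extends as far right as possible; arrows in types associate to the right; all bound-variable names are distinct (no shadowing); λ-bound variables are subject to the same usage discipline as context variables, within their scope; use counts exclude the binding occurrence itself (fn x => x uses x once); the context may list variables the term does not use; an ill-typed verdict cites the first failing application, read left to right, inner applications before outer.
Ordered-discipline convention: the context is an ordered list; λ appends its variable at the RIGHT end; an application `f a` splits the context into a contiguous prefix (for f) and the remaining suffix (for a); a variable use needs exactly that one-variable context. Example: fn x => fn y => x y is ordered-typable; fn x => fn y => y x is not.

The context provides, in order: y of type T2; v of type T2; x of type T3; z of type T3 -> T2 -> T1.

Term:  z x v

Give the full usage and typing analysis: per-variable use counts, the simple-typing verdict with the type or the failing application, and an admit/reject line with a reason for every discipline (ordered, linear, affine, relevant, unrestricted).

use counts: y=0, v=1, x=1, z=1
order of uses: z, x, v
typing: the term checks, with type T1
ordered: ✗, unused: y — weakening required
linear: ✗, unused: y — weakening required
affine: ✓, at most one use each (y, v, x, z)
relevant: ✗, unused: y — weakening required
unrestricted: ✓, typability at T1 is all that's needed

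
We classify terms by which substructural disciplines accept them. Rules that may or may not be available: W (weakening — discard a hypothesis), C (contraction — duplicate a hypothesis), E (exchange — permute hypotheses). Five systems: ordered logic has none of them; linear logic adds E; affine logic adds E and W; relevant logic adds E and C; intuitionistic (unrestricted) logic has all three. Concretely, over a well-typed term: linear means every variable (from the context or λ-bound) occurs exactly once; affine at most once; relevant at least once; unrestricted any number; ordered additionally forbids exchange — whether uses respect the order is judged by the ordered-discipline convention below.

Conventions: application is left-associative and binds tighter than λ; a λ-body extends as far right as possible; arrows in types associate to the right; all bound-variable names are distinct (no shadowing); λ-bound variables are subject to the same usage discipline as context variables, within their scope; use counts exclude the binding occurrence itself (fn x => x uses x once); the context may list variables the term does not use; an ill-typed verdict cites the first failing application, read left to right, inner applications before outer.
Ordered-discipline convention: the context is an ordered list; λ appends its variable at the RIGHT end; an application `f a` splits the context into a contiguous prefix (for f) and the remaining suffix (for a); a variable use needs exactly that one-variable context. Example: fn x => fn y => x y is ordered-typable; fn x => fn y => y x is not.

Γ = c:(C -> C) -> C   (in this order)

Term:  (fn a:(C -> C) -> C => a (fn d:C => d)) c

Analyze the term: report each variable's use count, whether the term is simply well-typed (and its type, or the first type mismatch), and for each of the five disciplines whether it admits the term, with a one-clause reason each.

usage: c ×1, a (bound) ×1, d (bound) ×1
order of uses: a, d, c
typing: ✓ — C
ordered: ✓, one use each (c, a, d); ordered split holds
linear: ✓, each of c, a, d used exactly once
affine: ✓, c, a, d: no repeats, contraction unneeded
relevant: ✓, at least one use each (c, a, d)
unrestricted: ✓, well-typed at C; no restrictions here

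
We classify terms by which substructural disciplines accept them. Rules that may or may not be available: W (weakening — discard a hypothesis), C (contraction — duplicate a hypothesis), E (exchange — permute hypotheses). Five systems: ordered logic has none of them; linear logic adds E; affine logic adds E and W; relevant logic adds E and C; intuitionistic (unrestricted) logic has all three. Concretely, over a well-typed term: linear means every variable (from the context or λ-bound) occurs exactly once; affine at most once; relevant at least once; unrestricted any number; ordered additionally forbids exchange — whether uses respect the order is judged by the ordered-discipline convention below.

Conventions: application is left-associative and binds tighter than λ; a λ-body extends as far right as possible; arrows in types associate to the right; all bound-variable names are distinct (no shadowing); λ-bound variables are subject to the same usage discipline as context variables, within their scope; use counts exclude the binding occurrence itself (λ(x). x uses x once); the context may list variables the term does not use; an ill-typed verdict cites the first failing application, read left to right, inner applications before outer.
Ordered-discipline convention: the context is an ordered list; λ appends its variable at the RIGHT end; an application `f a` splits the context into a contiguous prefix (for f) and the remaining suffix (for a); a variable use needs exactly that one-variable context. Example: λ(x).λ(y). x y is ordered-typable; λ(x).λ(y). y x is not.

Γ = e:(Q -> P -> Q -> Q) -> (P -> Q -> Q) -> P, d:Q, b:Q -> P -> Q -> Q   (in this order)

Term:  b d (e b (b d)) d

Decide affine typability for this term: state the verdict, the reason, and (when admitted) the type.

no — d ×3, b ×3 used more than once (contraction)
counts: e=1; d=3; b=3
uses in reading order: b, d, e, b, b, d, d
typing: the term checks, with type Q
all disciplines: ordered ✗; linear ✗; affine ✗; relevant ✓; unrestricted ✓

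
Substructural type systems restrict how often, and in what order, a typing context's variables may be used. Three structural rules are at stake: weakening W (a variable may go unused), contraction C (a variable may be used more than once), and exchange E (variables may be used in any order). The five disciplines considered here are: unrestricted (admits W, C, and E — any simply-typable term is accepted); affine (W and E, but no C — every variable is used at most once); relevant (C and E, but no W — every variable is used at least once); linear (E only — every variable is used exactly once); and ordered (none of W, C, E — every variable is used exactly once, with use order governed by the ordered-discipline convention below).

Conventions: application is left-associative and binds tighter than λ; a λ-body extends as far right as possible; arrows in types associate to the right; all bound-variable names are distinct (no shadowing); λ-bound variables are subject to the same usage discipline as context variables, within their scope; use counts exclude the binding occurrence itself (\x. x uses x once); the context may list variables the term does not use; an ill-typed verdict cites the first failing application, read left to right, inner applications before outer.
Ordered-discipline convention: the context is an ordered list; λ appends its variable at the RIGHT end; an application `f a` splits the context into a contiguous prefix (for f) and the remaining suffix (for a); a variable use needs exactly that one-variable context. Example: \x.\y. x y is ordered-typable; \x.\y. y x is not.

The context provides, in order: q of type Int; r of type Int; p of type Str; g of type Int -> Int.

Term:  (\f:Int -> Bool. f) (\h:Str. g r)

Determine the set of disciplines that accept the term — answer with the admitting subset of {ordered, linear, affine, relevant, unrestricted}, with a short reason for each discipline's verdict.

admitted by: none
variable uses: q: 0, r: 1, p: 0, g: 1, f (λ-bound): 1, h (λ-bound): 0
use order (left to right): f, g, r
typing: ill-typed: an application expects Int -> Bool but receives Str -> Int
ordered: ✗ — not simply typable
linear: ✗ — fails simple typing
affine: ✗ — a type mismatch blocks all five
relevant: ✗ — the type mismatch rejects it
unrestricted: ✗ — not simply typable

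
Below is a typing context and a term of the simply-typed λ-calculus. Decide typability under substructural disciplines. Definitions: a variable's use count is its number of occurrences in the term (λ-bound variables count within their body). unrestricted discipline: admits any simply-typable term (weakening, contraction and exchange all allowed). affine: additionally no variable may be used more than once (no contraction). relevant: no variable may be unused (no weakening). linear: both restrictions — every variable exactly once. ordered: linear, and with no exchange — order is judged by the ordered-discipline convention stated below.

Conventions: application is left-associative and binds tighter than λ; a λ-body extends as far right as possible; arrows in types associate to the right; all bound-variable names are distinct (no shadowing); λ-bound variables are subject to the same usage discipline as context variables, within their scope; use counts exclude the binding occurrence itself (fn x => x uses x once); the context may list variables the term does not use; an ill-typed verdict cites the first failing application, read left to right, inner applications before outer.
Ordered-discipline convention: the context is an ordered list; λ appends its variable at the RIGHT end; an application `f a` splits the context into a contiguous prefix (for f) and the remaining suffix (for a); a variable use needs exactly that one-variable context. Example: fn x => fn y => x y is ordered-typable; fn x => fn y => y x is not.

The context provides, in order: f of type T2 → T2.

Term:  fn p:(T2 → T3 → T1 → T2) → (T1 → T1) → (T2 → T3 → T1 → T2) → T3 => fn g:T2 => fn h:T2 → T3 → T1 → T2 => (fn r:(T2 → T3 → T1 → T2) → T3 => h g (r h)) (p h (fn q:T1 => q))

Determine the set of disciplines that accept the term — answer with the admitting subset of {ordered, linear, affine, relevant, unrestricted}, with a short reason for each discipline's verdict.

accepted by: unrestricted
counts: f: 0, p (bound): 1, g (bound): 1, h (bound): 3, r (bound): 1, q (bound): 1
left-to-right use order: h, g, r, h, p, h, q
typing: well-typed at ((T2 → T3 → T1 → T2) → (T1 → T1) → (T2 → T3 → T1 → T2) → T3) → T2 → (T2 → T3 → T1 → T2) → T1 → T2
ordered: ✗ — repeated use of h ×3; needs weakening: f unused
linear: ✗ — repeated use of h ×3; needs weakening: f unused
affine: ✗ — repeated use of h ×3
relevant: ✗ — needs weakening: f unused
unrestricted: ✓ — well-typed at ((T2 → T3 → T1 → T2) → (T1 → T1) → (T2 → T3 → T1 → T2) → T3) → T2 → (T2 → T3 → T1 → T2) → T1 → T2; no restrictions here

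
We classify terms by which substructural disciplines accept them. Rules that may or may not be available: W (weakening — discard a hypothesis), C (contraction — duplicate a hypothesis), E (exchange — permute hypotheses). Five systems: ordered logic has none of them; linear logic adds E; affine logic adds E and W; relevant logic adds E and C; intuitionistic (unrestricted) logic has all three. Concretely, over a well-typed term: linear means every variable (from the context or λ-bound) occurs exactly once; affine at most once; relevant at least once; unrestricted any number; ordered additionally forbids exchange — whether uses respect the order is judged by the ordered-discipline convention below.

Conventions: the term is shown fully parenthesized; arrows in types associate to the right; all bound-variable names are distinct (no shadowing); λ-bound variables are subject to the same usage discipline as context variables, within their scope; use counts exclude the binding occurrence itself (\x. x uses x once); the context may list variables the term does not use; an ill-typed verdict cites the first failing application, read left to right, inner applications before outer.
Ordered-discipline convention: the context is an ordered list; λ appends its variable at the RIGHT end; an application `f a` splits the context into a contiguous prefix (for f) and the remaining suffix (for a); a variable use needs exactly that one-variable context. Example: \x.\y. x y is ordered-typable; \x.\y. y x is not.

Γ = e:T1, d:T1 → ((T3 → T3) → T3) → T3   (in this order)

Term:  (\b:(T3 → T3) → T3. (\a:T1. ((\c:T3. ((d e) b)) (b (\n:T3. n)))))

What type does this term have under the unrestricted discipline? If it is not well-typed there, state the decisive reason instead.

term : ((T3 → T3) → T3) → T1 → T3
use counts: e ×1, d ×1, b (λ-bound) ×2, a (λ-bound) ×0, c (λ-bound) ×0, n (λ-bound) ×1
use order (left to right): d, e, b, b, n
typing: well-typed — term : ((T3 → T3) → T3) → T1 → T3
summary: ordered ✗ | linear ✗ | affine ✗ | relevant ✗ | unrestricted ✓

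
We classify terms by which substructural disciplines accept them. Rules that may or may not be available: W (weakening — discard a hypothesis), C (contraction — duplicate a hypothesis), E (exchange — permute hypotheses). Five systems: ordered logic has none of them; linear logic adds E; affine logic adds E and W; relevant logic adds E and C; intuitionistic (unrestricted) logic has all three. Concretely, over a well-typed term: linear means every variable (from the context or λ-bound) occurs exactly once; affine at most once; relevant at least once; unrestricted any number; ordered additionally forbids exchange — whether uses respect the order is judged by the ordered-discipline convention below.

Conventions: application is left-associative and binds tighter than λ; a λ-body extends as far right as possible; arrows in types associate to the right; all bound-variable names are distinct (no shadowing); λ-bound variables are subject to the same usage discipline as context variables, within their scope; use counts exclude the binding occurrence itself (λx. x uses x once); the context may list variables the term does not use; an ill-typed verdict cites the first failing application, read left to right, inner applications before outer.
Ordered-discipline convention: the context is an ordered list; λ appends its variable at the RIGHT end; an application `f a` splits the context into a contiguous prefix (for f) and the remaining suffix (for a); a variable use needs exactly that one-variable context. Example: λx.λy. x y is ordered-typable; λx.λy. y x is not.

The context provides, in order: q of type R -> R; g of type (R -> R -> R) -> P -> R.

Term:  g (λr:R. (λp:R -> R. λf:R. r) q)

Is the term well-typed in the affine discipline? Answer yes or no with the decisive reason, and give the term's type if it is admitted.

yes — q, g, r, p, f: no repeats, contraction unneeded; term : P -> R
use counts: q: 1; g: 1; r [bound]: 1; p [bound]: 0; f [bound]: 0
left-to-right use order: g, r, q
typing: well-typed — term : P -> R
summary: ordered ✗; linear ✗; affine ✓; relevant ✗; unrestricted ✓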